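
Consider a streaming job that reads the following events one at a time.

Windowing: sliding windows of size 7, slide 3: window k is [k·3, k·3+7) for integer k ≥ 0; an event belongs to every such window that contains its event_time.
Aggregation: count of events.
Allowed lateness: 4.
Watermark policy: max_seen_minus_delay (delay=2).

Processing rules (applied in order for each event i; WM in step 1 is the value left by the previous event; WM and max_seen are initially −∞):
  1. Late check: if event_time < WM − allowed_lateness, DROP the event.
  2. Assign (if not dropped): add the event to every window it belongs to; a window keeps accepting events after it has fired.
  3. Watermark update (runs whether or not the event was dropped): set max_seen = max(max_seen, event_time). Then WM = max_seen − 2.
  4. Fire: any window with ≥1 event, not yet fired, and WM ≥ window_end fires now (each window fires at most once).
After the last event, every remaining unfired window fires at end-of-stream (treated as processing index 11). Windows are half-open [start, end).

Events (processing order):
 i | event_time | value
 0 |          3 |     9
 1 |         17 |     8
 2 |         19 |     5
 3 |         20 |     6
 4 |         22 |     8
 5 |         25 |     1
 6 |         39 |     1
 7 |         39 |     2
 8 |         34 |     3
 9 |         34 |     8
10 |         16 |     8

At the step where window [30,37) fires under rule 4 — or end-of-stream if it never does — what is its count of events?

1

i=0 t=3 v=9: → [3,10),[0,7); WM=1
i=1 t=17 v=8: → [15,22),[12,19); WM=15; [0,7) fires=1 [3,10) fires=1
i=2 t=19 v=5: → [18,25),[15,22); WM=17
i=3 t=20 v=6: → [18,25),[15,22); WM=18
i=4 t=22 v=8: → [21,28),[18,25); WM=20; [12,19) fires=1
i=5 t=25 v=1: → [24,31),[21,28); WM=23; [15,22) fires=3
i=6 t=39 v=1: → [39,46),[36,43),[33,40); WM=37; [18,25) fires=3 [21,28) fires=2 [24,31) fires=1
i=7 t=39 v=2: → [39,46),[36,43),[33,40); WM=37
i=8 t=34 v=3: → [33,40),[30,37); WM=37; [30,37) fires=1
i=9 t=34 v=8: → [33,40),[30,37); WM=37
i=10 t=16 v=8: DROP (t<37-4); WM=37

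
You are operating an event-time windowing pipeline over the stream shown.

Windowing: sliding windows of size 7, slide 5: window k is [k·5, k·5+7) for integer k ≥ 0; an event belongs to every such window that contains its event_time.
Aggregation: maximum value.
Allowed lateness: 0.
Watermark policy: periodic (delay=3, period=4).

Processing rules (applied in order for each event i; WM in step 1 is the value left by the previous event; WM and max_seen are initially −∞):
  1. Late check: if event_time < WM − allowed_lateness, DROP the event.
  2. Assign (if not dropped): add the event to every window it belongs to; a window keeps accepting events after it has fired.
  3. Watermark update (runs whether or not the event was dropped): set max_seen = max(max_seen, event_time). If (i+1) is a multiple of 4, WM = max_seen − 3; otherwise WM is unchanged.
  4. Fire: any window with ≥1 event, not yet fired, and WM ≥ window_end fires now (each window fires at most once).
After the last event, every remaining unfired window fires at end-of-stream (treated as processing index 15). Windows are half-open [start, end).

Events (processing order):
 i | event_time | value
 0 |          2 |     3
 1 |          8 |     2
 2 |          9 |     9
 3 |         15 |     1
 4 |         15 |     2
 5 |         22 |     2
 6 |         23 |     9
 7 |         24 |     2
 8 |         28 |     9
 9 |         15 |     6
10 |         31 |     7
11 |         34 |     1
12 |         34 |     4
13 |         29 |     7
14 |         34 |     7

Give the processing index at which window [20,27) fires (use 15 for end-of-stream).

11

i=0 t=2 v=3: → [0,7); WM=−∞
i=1 t=8 v=2: → [5,12); WM=−∞
i=2 t=9 v=9: → [5,12); WM=−∞
i=3 t=15 v=1: → [15,22),[10,17); WM=12; [0,7) fires=3 [5,12) fires=9
i=4 t=15 v=2: → [15,22),[10,17); WM=12
i=5 t=22 v=2: → [20,27); WM=12
i=6 t=23 v=9: → [20,27); WM=12
i=7 t=24 v=2: → [20,27); WM=21; [10,17) fires=2
i=8 t=28 v=9: → [25,32); WM=21
i=9 t=15 v=6: DROP (t<21-0); WM=21
i=10 t=31 v=7: → [30,37),[25,32); WM=21
i=11 t=34 v=1: → [30,37); WM=31; [15,22) fires=2 [20,27) fires=9
i=12 t=34 v=4: → [30,37); WM=31
i=13 t=29 v=7: DROP (t<31-0); WM=31
i=14 t=34 v=7: → [30,37); WM=31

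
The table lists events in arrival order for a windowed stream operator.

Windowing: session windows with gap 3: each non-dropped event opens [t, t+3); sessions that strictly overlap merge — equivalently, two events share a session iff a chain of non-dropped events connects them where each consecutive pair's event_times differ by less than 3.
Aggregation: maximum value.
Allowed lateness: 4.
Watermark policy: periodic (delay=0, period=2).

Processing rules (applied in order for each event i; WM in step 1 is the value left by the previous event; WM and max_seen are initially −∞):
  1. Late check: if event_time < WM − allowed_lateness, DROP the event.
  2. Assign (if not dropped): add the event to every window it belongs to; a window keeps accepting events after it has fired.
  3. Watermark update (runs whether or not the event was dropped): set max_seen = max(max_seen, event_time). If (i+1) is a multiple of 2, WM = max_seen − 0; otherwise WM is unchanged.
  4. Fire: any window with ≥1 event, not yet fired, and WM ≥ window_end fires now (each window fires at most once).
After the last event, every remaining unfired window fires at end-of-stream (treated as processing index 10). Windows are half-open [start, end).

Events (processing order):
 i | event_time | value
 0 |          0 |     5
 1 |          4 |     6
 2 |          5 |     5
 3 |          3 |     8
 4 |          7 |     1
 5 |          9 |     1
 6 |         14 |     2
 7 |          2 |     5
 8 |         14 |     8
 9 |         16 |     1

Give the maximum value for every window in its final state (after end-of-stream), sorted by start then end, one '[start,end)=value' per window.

i=0 t=0 v=5: → [0,3); WM=−∞
i=1 t=4 v=6: → [4,7); WM=4
i=2 t=5 v=5: → [4,8); WM=4
i=3 t=3 v=8: → [3,8); WM=5
i=4 t=7 v=1: → [3,10); WM=5
i=5 t=9 v=1: → [3,12); WM=9
i=6 t=14 v=2: → [14,17); WM=9
i=7 t=2 v=5: DROP (t<9-4); WM=14
i=8 t=14 v=8: → [14,17); WM=14
i=9 t=16 v=1: → [14,19); WM=16

[0,3)=5 [3,12)=8 [14,19)=8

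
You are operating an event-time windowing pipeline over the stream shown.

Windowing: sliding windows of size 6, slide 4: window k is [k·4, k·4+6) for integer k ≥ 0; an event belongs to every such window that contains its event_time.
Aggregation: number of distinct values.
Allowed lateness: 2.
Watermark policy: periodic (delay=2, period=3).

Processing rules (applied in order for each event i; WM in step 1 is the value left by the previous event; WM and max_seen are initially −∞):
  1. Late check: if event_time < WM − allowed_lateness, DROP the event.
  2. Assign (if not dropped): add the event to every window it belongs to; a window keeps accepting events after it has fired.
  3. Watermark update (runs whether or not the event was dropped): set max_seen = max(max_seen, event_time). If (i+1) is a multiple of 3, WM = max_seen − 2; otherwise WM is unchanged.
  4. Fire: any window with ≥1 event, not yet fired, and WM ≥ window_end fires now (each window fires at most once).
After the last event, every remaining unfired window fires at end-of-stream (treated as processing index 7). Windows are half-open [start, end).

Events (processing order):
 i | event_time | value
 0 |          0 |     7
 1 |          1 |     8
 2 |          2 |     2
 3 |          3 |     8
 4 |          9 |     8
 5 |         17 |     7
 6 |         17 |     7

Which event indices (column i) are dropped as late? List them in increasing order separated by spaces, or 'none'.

none

i=0 t=0 v=7: → [0,6); WM=−∞
i=1 t=1 v=8: → [0,6); WM=−∞
i=2 t=2 v=2: → [0,6); WM=0
i=3 t=3 v=8: → [0,6); WM=0
i=4 t=9 v=8: → [8,14),[4,10); WM=0
i=5 t=17 v=7: → [16,22),[12,18); WM=15; [0,6) fires=3 [4,10) fires=1 [8,14) fires=1
i=6 t=17 v=7: → [16,22),[12,18); WM=15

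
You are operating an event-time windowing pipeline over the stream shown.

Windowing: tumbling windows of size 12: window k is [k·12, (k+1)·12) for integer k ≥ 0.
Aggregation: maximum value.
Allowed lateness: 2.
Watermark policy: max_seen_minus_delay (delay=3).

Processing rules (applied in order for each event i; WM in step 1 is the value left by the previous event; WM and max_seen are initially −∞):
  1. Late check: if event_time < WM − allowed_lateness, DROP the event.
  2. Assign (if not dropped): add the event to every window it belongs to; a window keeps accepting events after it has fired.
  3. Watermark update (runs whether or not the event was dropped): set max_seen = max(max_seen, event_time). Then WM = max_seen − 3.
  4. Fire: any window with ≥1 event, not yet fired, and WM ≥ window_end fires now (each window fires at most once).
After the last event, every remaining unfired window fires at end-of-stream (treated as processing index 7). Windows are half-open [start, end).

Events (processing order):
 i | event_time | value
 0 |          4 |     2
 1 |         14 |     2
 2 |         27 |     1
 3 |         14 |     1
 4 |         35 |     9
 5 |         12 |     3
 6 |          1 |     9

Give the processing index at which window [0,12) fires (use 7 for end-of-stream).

i=0 t=4 v=2: → [0,12); WM=1
i=1 t=14 v=2: → [12,24); WM=11
i=2 t=27 v=1: → [24,36); WM=24; [0,12) fires=2 [12,24) fires=2
i=3 t=14 v=1: DROP (t<24-2); WM=24
i=4 t=35 v=9: → [24,36); WM=32
i=5 t=12 v=3: DROP (t<32-2); WM=32
i=6 t=1 v=9: DROP (t<32-2); WM=32

2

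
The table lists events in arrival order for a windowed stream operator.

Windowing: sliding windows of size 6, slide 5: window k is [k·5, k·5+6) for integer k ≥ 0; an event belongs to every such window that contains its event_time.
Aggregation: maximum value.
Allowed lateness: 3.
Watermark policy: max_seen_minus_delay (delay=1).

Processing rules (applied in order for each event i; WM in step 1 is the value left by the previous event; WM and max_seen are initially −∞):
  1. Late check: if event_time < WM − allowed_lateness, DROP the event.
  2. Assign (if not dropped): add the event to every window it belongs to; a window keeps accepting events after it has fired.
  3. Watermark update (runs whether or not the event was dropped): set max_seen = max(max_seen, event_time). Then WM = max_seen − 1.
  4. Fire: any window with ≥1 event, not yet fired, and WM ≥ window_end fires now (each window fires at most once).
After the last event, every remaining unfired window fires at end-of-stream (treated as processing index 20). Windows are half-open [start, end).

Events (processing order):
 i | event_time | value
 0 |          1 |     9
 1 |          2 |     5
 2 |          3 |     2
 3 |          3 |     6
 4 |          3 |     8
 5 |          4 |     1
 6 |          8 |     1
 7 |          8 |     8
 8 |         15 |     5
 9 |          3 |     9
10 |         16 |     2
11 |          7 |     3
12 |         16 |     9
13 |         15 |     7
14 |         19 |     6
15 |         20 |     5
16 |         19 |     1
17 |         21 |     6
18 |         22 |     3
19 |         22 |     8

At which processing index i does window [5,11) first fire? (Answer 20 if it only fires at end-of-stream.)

8

i=0 t=1 v=9: → [0,6); WM=0
i=1 t=2 v=5: → [0,6); WM=1
i=2 t=3 v=2: → [0,6); WM=2
i=3 t=3 v=6: → [0,6); WM=2
i=4 t=3 v=8: → [0,6); WM=2
i=5 t=4 v=1: → [0,6); WM=3
i=6 t=8 v=1: → [5,11); WM=7; [0,6) fires=9
i=7 t=8 v=8: → [5,11); WM=7
i=8 t=15 v=5: → [15,21),[10,16); WM=14; [5,11) fires=8
i=9 t=3 v=9: DROP (t<14-3); WM=14
i=10 t=16 v=2: → [15,21); WM=15
i=11 t=7 v=3: DROP (t<15-3); WM=15
i=12 t=16 v=9: → [15,21); WM=15
i=13 t=15 v=7: → [15,21),[10,16); WM=15
i=14 t=19 v=6: → [15,21); WM=18; [10,16) fires=7
i=15 t=20 v=5: → [20,26),[15,21); WM=19
i=16 t=19 v=1: → [15,21); WM=19
i=17 t=21 v=6: → [20,26); WM=20
i=18 t=22 v=3: → [20,26); WM=21; [15,21) fires=9
i=19 t=22 v=8: → [20,26); WM=21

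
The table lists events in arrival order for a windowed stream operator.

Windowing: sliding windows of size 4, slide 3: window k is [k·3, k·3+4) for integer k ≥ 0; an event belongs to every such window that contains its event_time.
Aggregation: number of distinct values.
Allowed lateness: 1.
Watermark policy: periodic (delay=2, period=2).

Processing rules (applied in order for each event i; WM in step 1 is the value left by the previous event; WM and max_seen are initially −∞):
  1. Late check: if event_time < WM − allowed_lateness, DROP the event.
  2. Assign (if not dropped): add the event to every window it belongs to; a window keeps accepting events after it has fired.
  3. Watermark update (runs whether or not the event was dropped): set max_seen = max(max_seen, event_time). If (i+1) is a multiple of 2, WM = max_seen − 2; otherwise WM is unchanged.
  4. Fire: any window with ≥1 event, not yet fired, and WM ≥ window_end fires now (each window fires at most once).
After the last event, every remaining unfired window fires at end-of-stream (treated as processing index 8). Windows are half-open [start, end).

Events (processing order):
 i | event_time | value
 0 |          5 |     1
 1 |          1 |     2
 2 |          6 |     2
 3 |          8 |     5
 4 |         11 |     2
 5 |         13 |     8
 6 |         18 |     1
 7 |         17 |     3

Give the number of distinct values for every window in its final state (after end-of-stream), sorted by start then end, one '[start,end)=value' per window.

[0,4)=1 [3,7)=2 [6,10)=2 [9,13)=1 [12,16)=1 [15,19)=2 [18,22)=1

i=0 t=5 v=1: → [3,7); WM=−∞
i=1 t=1 v=2: → [0,4); WM=3
i=2 t=6 v=2: → [6,10),[3,7); WM=3
i=3 t=8 v=5: → [6,10); WM=6; [0,4) fires=1
i=4 t=11 v=2: → [9,13); WM=6
i=5 t=13 v=8: → [12,16); WM=11; [3,7) fires=2 [6,10) fires=2
i=6 t=18 v=1: → [18,22),[15,19); WM=11
i=7 t=17 v=3: → [15,19); WM=16; [9,13) fires=1 [12,16) fires=1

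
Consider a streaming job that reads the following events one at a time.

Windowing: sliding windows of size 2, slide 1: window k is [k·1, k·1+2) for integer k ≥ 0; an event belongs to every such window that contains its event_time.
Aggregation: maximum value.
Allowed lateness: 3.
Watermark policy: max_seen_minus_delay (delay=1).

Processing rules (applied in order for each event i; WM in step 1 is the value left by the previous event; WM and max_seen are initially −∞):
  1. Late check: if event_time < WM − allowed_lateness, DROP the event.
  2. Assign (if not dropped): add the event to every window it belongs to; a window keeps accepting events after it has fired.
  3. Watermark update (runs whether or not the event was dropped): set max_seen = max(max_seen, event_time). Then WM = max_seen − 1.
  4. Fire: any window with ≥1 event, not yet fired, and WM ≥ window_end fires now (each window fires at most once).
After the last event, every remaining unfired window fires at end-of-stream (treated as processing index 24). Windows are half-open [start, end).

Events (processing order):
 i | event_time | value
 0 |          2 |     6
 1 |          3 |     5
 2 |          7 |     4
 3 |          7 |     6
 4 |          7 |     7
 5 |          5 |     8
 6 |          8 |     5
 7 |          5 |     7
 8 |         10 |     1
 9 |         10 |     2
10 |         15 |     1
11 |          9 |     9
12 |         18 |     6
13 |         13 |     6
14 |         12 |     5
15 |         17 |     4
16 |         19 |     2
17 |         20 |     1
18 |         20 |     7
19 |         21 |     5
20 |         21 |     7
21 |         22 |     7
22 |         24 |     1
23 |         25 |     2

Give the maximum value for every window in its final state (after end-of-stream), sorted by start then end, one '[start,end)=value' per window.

i=0 t=2 v=6: → [2,4),[1,3); WM=1
i=1 t=3 v=5: → [3,5),[2,4); WM=2
i=2 t=7 v=4: → [7,9),[6,8); WM=6; [1,3) fires=6 [2,4) fires=6 [3,5) fires=5
i=3 t=7 v=6: → [7,9),[6,8); WM=6
i=4 t=7 v=7: → [7,9),[6,8); WM=6
i=5 t=5 v=8: → [5,7),[4,6); WM=6; [4,6) fires=8
i=6 t=8 v=5: → [8,10),[7,9); WM=7; [5,7) fires=8
i=7 t=5 v=7: → [5,7),[4,6); WM=7
i=8 t=10 v=1: → [10,12),[9,11); WM=9; [6,8) fires=7 [7,9) fires=7
i=9 t=10 v=2: → [10,12),[9,11); WM=9
i=10 t=15 v=1: → [15,17),[14,16); WM=14; [8,10) fires=5 [9,11) fires=2 [10,12) fires=2
i=11 t=9 v=9: DROP (t<14-3); WM=14
i=12 t=18 v=6: → [18,20),[17,19); WM=17; [14,16) fires=1 [15,17) fires=1
i=13 t=13 v=6: DROP (t<17-3); WM=17
i=14 t=12 v=5: DROP (t<17-3); WM=17
i=15 t=17 v=4: → [17,19),[16,18); WM=17
i=16 t=19 v=2: → [19,21),[18,20); WM=18; [16,18) fires=4
i=17 t=20 v=1: → [20,22),[19,21); WM=19; [17,19) fires=6
i=18 t=20 v=7: → [20,22),[19,21); WM=19
i=19 t=21 v=5: → [21,23),[20,22); WM=20; [18,20) fires=6
i=20 t=21 v=7: → [21,23),[20,22); WM=20
i=21 t=22 v=7: → [22,24),[21,23); WM=21; [19,21) fires=7
i=22 t=24 v=1: → [24,26),[23,25); WM=23; [20,22) fires=7 [21,23) fires=7
i=23 t=25 v=2: → [25,27),[24,26); WM=24; [22,24) fires=7

[1,3)=6 [2,4)=6 [3,5)=5 [4,6)=8 [5,7)=8 [6,8)=7 [7,9)=7 [8,10)=5 [9,11)=2 [10,12)=2 [14,16)=1 [15,17)=1 [16,18)=4 [17,19)=6 [18,20)=6 [19,21)=7 [20,22)=7 [21,23)=7 [22,24)=7 [23,25)=1 [24,26)=2 [25,27)=2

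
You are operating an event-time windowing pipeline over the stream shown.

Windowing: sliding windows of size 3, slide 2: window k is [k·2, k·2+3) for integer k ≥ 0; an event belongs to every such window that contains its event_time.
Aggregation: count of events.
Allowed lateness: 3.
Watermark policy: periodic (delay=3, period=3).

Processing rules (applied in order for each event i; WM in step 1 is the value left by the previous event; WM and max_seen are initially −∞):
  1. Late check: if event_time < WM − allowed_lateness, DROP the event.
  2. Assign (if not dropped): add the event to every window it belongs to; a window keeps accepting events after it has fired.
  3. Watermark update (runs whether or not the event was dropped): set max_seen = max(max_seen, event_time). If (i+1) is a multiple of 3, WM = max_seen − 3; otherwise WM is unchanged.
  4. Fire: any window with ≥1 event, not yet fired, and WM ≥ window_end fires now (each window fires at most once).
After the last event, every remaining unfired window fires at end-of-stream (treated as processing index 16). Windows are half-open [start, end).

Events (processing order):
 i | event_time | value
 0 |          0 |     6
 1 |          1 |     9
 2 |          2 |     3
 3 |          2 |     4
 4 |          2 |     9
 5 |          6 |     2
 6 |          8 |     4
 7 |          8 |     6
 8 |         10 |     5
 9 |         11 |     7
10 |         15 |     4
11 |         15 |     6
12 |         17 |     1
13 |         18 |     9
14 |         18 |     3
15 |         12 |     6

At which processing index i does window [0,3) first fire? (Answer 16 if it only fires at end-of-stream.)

i=0 t=0 v=6: → [0,3); WM=−∞
i=1 t=1 v=9: → [0,3); WM=−∞
i=2 t=2 v=3: → [2,5),[0,3); WM=-1
i=3 t=2 v=4: → [2,5),[0,3); WM=-1
i=4 t=2 v=9: → [2,5),[0,3); WM=-1
i=5 t=6 v=2: → [6,9),[4,7); WM=3; [0,3) fires=5
i=6 t=8 v=4: → [8,11),[6,9); WM=3
i=7 t=8 v=6: → [8,11),[6,9); WM=3
i=8 t=10 v=5: → [10,13),[8,11); WM=7; [2,5) fires=3 [4,7) fires=1
i=9 t=11 v=7: → [10,13); WM=7
i=10 t=15 v=4: → [14,17); WM=7
i=11 t=15 v=6: → [14,17); WM=12; [6,9) fires=3 [8,11) fires=3
i=12 t=17 v=1: → [16,19); WM=12
i=13 t=18 v=9: → [18,21),[16,19); WM=12
i=14 t=18 v=3: → [18,21),[16,19); WM=15; [10,13) fires=2
i=15 t=12 v=6: → [12,15),[10,13); WM=15; [12,15) fires=1

5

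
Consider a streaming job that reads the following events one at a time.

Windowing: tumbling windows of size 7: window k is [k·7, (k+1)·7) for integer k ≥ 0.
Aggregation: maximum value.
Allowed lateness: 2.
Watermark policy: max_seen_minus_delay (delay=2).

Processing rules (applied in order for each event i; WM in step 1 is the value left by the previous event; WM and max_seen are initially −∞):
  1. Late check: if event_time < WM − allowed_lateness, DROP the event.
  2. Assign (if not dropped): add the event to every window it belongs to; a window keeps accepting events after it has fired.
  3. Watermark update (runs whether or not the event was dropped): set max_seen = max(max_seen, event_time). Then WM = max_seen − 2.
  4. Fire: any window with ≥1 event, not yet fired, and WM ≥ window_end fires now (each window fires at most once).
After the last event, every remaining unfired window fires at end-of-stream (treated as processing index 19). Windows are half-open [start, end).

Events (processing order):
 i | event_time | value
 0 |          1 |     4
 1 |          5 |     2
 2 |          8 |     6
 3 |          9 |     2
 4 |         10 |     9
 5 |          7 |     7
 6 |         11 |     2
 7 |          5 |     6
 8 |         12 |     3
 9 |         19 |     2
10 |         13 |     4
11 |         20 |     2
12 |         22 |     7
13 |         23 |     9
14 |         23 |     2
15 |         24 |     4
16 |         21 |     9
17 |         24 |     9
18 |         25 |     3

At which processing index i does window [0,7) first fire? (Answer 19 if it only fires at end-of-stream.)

i=0 t=1 v=4: → [0,7); WM=-1
i=1 t=5 v=2: → [0,7); WM=3
i=2 t=8 v=6: → [7,14); WM=6
i=3 t=9 v=2: → [7,14); WM=7; [0,7) fires=4
i=4 t=10 v=9: → [7,14); WM=8
i=5 t=7 v=7: → [7,14); WM=8
i=6 t=11 v=2: → [7,14); WM=9
i=7 t=5 v=6: DROP (t<9-2); WM=9
i=8 t=12 v=3: → [7,14); WM=10
i=9 t=19 v=2: → [14,21); WM=17; [7,14) fires=9
i=10 t=13 v=4: DROP (t<17-2); WM=17
i=11 t=20 v=2: → [14,21); WM=18
i=12 t=22 v=7: → [21,28); WM=20
i=13 t=23 v=9: → [21,28); WM=21; [14,21) fires=2
i=14 t=23 v=2: → [21,28); WM=21
i=15 t=24 v=4: → [21,28); WM=22
i=16 t=21 v=9: → [21,28); WM=22
i=17 t=24 v=9: → [21,28); WM=22
i=18 t=25 v=3: → [21,28); WM=23

3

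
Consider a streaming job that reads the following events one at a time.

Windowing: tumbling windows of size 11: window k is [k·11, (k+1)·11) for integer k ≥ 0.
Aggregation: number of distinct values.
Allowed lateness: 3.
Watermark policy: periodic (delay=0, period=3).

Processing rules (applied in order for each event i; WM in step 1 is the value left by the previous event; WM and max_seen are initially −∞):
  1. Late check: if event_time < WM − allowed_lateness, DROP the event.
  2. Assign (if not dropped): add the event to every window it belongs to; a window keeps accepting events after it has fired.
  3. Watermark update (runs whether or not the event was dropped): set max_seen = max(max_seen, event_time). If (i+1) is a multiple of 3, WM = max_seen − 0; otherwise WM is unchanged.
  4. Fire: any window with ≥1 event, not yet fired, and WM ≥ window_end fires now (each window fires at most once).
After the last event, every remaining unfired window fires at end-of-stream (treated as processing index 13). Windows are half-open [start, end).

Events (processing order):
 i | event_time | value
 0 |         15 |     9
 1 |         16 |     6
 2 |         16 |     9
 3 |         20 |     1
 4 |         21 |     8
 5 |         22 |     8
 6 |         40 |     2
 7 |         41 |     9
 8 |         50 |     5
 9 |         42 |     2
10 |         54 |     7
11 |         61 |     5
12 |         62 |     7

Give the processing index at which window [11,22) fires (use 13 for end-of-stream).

5

i=0 t=15 v=9: → [11,22); WM=−∞
i=1 t=16 v=6: → [11,22); WM=−∞
i=2 t=16 v=9: → [11,22); WM=16
i=3 t=20 v=1: → [11,22); WM=16
i=4 t=21 v=8: → [11,22); WM=16
i=5 t=22 v=8: → [22,33); WM=22; [11,22) fires=4
i=6 t=40 v=2: → [33,44); WM=22
i=7 t=41 v=9: → [33,44); WM=22
i=8 t=50 v=5: → [44,55); WM=50; [22,33) fires=1 [33,44) fires=2
i=9 t=42 v=2: DROP (t<50-3); WM=50
i=10 t=54 v=7: → [44,55); WM=50
i=11 t=61 v=5: → [55,66); WM=61; [44,55) fires=2
i=12 t=62 v=7: → [55,66); WM=61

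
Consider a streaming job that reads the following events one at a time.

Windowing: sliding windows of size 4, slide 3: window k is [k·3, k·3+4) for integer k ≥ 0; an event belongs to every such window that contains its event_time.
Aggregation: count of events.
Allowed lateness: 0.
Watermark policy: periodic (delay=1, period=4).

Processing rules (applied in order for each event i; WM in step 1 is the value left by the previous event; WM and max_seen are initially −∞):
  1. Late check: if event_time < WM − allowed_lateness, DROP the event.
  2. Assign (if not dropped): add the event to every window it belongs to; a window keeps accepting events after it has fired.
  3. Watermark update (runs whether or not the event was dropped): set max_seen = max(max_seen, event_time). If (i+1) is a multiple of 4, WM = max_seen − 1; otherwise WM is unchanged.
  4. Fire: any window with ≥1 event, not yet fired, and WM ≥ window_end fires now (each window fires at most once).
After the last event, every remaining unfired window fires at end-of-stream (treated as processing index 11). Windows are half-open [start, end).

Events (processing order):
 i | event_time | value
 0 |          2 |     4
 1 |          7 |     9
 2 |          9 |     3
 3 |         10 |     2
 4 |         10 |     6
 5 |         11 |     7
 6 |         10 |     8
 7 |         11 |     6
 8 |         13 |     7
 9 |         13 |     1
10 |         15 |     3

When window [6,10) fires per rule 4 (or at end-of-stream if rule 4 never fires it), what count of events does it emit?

2

i=0 t=2 v=4: → [0,4); WM=−∞
i=1 t=7 v=9: → [6,10); WM=−∞
i=2 t=9 v=3: → [9,13),[6,10); WM=−∞
i=3 t=10 v=2: → [9,13); WM=9; [0,4) fires=1
i=4 t=10 v=6: → [9,13); WM=9
i=5 t=11 v=7: → [9,13); WM=9
i=6 t=10 v=8: → [9,13); WM=9
i=7 t=11 v=6: → [9,13); WM=10; [6,10) fires=2
i=8 t=13 v=7: → [12,16); WM=10
i=9 t=13 v=1: → [12,16); WM=10
i=10 t=15 v=3: → [15,19),[12,16); WM=10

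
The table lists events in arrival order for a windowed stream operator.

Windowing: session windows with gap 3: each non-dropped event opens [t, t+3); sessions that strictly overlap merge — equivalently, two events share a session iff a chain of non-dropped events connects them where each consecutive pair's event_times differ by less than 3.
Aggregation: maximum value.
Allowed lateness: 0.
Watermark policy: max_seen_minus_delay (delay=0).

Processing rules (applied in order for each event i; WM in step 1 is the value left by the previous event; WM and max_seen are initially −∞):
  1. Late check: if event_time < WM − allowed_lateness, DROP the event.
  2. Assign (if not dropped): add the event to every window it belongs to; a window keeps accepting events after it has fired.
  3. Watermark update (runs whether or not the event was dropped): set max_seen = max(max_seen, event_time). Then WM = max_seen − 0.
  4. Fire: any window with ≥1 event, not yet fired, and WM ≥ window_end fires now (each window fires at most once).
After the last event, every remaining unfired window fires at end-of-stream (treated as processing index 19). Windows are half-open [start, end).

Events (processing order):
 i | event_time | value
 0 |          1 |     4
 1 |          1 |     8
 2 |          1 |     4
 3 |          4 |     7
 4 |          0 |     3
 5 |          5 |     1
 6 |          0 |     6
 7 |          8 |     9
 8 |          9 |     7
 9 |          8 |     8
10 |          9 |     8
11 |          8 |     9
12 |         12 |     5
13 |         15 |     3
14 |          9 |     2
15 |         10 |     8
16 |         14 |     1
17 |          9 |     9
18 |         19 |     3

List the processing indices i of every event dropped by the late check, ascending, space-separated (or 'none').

i=0 t=1 v=4: → [1,4); WM=1
i=1 t=1 v=8: → [1,4); WM=1
i=2 t=1 v=4: → [1,4); WM=1
i=3 t=4 v=7: → [4,7); WM=4
i=4 t=0 v=3: DROP (t<4-0); WM=4
i=5 t=5 v=1: → [4,8); WM=5
i=6 t=0 v=6: DROP (t<5-0); WM=5
i=7 t=8 v=9: → [8,11); WM=8
i=8 t=9 v=7: → [8,12); WM=9
i=9 t=8 v=8: DROP (t<9-0); WM=9
i=10 t=9 v=8: → [8,12); WM=9
i=11 t=8 v=9: DROP (t<9-0); WM=9
i=12 t=12 v=5: → [12,15); WM=12
i=13 t=15 v=3: → [15,18); WM=15
i=14 t=9 v=2: DROP (t<15-0); WM=15
i=15 t=10 v=8: DROP (t<15-0); WM=15
i=16 t=14 v=1: DROP (t<15-0); WM=15
i=17 t=9 v=9: DROP (t<15-0); WM=15
i=18 t=19 v=3: → [19,22); WM=19

4 6 9 11 14 15 16 17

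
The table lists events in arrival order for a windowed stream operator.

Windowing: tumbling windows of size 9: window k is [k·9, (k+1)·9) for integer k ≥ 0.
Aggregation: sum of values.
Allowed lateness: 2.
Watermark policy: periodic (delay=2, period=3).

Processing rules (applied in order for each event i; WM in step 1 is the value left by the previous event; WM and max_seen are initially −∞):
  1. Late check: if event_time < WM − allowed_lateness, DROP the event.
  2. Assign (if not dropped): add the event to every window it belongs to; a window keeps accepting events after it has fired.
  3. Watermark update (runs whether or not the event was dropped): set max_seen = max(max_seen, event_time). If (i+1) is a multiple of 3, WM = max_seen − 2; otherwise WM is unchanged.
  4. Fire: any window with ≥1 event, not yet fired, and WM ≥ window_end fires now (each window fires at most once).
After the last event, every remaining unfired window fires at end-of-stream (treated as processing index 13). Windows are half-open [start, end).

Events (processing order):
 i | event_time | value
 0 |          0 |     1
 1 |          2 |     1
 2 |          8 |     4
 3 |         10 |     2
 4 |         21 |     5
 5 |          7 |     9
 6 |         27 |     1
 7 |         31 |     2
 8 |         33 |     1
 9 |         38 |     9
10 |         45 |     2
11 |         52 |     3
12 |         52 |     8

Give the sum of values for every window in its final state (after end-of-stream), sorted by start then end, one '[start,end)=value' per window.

i=0 t=0 v=1: → [0,9); WM=−∞
i=1 t=2 v=1: → [0,9); WM=−∞
i=2 t=8 v=4: → [0,9); WM=6
i=3 t=10 v=2: → [9,18); WM=6
i=4 t=21 v=5: → [18,27); WM=6
i=5 t=7 v=9: → [0,9); WM=19; [0,9) fires=15 [9,18) fires=2
i=6 t=27 v=1: → [27,36); WM=19
i=7 t=31 v=2: → [27,36); WM=19
i=8 t=33 v=1: → [27,36); WM=31; [18,27) fires=5
i=9 t=38 v=9: → [36,45); WM=31
i=10 t=45 v=2: → [45,54); WM=31
i=11 t=52 v=3: → [45,54); WM=50; [27,36) fires=4 [36,45) fires=9
i=12 t=52 v=8: → [45,54); WM=50

[0,9)=15 [9,18)=2 [18,27)=5 [27,36)=4 [36,45)=9 [45,54)=13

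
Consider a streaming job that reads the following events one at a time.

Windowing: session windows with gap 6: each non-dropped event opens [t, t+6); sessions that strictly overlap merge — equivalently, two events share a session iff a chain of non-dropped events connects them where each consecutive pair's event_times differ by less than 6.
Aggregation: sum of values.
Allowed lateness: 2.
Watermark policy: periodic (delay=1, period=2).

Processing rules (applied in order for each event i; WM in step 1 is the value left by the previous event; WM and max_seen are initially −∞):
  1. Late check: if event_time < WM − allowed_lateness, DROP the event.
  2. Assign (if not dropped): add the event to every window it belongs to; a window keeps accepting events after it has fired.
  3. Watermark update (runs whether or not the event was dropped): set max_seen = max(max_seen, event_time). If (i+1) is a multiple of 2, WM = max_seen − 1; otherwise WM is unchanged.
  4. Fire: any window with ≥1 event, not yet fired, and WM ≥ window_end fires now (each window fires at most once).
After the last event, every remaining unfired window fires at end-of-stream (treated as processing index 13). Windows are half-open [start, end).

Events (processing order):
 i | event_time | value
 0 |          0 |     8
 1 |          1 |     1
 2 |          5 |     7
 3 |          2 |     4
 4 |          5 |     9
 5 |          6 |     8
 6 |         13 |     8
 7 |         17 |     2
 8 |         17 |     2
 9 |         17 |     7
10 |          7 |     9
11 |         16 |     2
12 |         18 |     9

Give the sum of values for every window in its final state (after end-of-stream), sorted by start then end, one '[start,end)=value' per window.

[0,12)=37 [13,24)=30

i=0 t=0 v=8: → [0,6); WM=−∞
i=1 t=1 v=1: → [0,7); WM=0
i=2 t=5 v=7: → [0,11); WM=0
i=3 t=2 v=4: → [0,11); WM=4
i=4 t=5 v=9: → [0,11); WM=4
i=5 t=6 v=8: → [0,12); WM=5
i=6 t=13 v=8: → [13,19); WM=5
i=7 t=17 v=2: → [13,23); WM=16
i=8 t=17 v=2: → [13,23); WM=16
i=9 t=17 v=7: → [13,23); WM=16
i=10 t=7 v=9: DROP (t<16-2); WM=16
i=11 t=16 v=2: → [13,23); WM=16
i=12 t=18 v=9: → [13,24); WM=16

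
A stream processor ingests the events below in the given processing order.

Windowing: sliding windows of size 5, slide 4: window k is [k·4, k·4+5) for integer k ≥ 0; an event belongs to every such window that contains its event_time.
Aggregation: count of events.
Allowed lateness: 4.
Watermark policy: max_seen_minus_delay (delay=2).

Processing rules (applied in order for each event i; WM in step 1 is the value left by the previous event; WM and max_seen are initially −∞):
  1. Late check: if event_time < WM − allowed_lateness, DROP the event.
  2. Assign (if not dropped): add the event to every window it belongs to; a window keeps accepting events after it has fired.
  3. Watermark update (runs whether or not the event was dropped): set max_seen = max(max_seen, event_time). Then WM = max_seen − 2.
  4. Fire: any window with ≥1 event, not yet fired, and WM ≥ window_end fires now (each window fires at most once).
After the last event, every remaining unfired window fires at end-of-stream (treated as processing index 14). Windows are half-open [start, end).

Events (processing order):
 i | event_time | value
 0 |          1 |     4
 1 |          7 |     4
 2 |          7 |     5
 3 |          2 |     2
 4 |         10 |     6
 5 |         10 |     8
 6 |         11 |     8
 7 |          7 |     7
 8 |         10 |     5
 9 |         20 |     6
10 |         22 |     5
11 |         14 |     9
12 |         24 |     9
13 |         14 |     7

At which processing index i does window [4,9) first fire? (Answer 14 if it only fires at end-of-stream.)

6

i=0 t=1 v=4: → [0,5); WM=-1
i=1 t=7 v=4: → [4,9); WM=5; [0,5) fires=1
i=2 t=7 v=5: → [4,9); WM=5
i=3 t=2 v=2: → [0,5); WM=5
i=4 t=10 v=6: → [8,13); WM=8
i=5 t=10 v=8: → [8,13); WM=8
i=6 t=11 v=8: → [8,13); WM=9; [4,9) fires=2
i=7 t=7 v=7: → [4,9); WM=9
i=8 t=10 v=5: → [8,13); WM=9
i=9 t=20 v=6: → [20,25),[16,21); WM=18; [8,13) fires=4
i=10 t=22 v=5: → [20,25); WM=20
i=11 t=14 v=9: DROP (t<20-4); WM=20
i=12 t=24 v=9: → [24,29),[20,25); WM=22; [16,21) fires=1
i=13 t=14 v=7: DROP (t<22-4); WM=22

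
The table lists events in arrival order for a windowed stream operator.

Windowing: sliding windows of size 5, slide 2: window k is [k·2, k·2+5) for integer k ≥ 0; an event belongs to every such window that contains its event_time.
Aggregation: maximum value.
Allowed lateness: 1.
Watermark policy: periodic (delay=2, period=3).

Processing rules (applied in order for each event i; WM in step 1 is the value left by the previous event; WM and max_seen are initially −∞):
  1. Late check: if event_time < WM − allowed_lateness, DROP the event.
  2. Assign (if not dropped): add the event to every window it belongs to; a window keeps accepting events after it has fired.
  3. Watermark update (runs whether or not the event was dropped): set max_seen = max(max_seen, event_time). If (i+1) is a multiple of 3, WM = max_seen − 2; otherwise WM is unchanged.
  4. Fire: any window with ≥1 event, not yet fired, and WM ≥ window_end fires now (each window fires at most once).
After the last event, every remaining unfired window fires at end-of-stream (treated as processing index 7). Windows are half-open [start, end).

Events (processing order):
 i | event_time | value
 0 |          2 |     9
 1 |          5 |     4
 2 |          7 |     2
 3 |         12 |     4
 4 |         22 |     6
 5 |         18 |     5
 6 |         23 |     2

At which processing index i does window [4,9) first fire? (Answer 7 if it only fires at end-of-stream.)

i=0 t=2 v=9: → [2,7),[0,5); WM=−∞
i=1 t=5 v=4: → [4,9),[2,7); WM=−∞
i=2 t=7 v=2: → [6,11),[4,9); WM=5; [0,5) fires=9
i=3 t=12 v=4: → [12,17),[10,15),[8,13); WM=5
i=4 t=22 v=6: → [22,27),[20,25),[18,23); WM=5
i=5 t=18 v=5: → [18,23),[16,21),[14,19); WM=20; [2,7) fires=9 [4,9) fires=4 [6,11) fires=2 [8,13) fires=4 [10,15) fires=4 [12,17) fires=4 [14,19) fires=5
i=6 t=23 v=2: → [22,27),[20,25); WM=20

5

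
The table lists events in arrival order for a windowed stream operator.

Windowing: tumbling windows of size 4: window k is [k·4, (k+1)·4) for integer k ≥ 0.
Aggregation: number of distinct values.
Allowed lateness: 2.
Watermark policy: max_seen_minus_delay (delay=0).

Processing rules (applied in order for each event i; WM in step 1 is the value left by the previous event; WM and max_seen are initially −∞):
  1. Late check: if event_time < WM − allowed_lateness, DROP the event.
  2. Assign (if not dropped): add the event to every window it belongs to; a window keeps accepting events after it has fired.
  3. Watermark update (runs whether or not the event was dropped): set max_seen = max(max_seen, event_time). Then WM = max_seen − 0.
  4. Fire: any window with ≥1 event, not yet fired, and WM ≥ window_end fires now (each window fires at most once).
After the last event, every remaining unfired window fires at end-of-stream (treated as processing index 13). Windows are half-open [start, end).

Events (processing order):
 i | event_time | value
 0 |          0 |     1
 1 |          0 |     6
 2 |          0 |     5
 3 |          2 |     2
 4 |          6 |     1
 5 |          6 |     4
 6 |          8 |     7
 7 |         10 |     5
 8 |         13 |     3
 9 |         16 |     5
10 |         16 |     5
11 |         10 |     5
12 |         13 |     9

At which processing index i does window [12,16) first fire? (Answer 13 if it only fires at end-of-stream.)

i=0 t=0 v=1: → [0,4); WM=0
i=1 t=0 v=6: → [0,4); WM=0
i=2 t=0 v=5: → [0,4); WM=0
i=3 t=2 v=2: → [0,4); WM=2
i=4 t=6 v=1: → [4,8); WM=6; [0,4) fires=4
i=5 t=6 v=4: → [4,8); WM=6
i=6 t=8 v=7: → [8,12); WM=8; [4,8) fires=2
i=7 t=10 v=5: → [8,12); WM=10
i=8 t=13 v=3: → [12,16); WM=13; [8,12) fires=2
i=9 t=16 v=5: → [16,20); WM=16; [12,16) fires=1
i=10 t=16 v=5: → [16,20); WM=16
i=11 t=10 v=5: DROP (t<16-2); WM=16
i=12 t=13 v=9: DROP (t<16-2); WM=16

9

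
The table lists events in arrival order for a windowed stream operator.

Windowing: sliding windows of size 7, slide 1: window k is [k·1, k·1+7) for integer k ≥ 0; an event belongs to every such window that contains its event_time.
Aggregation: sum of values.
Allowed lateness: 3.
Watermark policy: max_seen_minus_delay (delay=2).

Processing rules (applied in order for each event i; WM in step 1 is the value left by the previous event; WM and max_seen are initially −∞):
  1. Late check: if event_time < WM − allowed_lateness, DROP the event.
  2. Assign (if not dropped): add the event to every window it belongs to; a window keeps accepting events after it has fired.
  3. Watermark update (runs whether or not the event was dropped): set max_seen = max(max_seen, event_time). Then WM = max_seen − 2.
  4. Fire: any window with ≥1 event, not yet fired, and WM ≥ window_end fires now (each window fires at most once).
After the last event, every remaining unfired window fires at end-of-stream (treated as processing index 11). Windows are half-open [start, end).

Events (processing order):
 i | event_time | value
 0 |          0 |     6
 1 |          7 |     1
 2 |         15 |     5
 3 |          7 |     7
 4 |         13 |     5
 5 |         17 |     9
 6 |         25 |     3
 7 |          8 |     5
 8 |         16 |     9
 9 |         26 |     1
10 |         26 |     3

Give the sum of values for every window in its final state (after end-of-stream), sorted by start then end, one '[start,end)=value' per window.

[0,7)=6 [1,8)=1 [2,9)=1 [3,10)=1 [4,11)=1 [5,12)=1 [6,13)=1 [7,14)=6 [8,15)=5 [9,16)=10 [10,17)=10 [11,18)=19 [12,19)=19 [13,20)=19 [14,21)=14 [15,22)=14 [16,23)=9 [17,24)=9 [19,26)=3 [20,27)=7 [21,28)=7 [22,29)=7 [23,30)=7 [24,31)=7 [25,32)=7 [26,33)=4

i=0 t=0 v=6: → [0,7); WM=-2
i=1 t=7 v=1: → [7,14),[6,13),[5,12),[4,11),[3,10),[2,9),[1,8); WM=5
i=2 t=15 v=5: → [15,22),[14,21),[13,20),[12,19),[11,18),[10,17),[9,16); WM=13; [0,7) fires=6 [1,8) fires=1 [2,9) fires=1 [3,10) fires=1 [4,11) fires=1 [5,12) fires=1 [6,13) fires=1
i=3 t=7 v=7: DROP (t<13-3); WM=13
i=4 t=13 v=5: → [13,20),[12,19),[11,18),[10,17),[9,16),[8,15),[7,14); WM=13
i=5 t=17 v=9: → [17,24),[16,23),[15,22),[14,21),[13,20),[12,19),[11,18); WM=15; [7,14) fires=6 [8,15) fires=5
i=6 t=25 v=3: → [25,32),[24,31),[23,30),[22,29),[21,28),[20,27),[19,26); WM=23; [9,16) fires=10 [10,17) fires=10 [11,18) fires=19 [12,19) fires=19 [13,20) fires=19 [14,21) fires=14 [15,22) fires=14 [16,23) fires=9
i=7 t=8 v=5: DROP (t<23-3); WM=23
i=8 t=16 v=9: DROP (t<23-3); WM=23
i=9 t=26 v=1: → [26,33),[25,32),[24,31),[23,30),[22,29),[21,28),[20,27); WM=24; [17,24) fires=9
i=10 t=26 v=3: → [26,33),[25,32),[24,31),[23,30),[22,29),[21,28),[20,27); WM=24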